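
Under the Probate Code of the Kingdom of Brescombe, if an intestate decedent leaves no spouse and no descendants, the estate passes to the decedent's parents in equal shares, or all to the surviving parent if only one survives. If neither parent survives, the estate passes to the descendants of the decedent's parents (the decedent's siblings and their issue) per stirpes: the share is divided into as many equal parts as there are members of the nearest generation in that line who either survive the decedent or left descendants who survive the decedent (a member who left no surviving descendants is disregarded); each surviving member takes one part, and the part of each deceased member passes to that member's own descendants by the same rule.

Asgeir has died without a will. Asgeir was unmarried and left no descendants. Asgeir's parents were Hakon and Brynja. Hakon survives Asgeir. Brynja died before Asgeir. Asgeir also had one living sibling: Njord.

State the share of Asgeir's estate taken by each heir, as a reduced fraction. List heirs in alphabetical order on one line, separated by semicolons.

Only one parent, Hakon, survives, so Hakon takes the entire estate. The siblings take nothing because a surviving parent has priority.

Hakon 1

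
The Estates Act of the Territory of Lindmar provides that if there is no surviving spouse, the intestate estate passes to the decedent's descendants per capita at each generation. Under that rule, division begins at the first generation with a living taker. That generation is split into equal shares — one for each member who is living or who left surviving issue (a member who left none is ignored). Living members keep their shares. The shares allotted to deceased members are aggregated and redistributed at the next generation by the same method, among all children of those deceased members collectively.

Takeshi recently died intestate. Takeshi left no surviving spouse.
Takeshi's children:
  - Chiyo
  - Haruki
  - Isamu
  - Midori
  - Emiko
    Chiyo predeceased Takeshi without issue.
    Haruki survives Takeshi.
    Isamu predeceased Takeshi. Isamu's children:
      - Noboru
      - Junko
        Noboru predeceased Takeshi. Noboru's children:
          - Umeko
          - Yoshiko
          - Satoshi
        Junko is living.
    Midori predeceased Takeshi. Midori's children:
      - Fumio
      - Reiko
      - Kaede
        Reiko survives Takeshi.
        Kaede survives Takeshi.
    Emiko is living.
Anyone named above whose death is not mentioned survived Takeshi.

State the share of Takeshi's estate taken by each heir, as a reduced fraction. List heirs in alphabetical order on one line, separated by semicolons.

Emiko 1/4; Fumio 1/10; Haruki 1/4; Junko 1/10; Kaede 1/10; Reiko 1/10; Satoshi 1/30; Umeko 1/30; Yoshiko 1/30

There is no surviving spouse, so the entire estate passes to Takeshi's descendants per capita at each generation.
At generation 1 (Haruki, Isamu, Midori, Emiko) there are 4 shares of (1)/4 = 1/4 each.
Living: Haruki and Emiko — each takes 1/4.
Deceased: Isamu and Midori. Their combined 1/2 is pooled and carried to generation 2.
At generation 2 (Noboru, Junko, Fumio, Reiko, Kaede) there are 5 shares of (1/2)/5 = 1/10 each.
Living: Junko, Fumio, Reiko, and Kaede — each takes 1/10.
Deceased: Noboru. That 1/10 share is carried to generation 3.
At generation 3 (Umeko, Yoshiko, Satoshi) there are 3 shares of (1/10)/3 = 1/30 each.
Living: Umeko, Yoshiko, and Satoshi — each takes 1/30.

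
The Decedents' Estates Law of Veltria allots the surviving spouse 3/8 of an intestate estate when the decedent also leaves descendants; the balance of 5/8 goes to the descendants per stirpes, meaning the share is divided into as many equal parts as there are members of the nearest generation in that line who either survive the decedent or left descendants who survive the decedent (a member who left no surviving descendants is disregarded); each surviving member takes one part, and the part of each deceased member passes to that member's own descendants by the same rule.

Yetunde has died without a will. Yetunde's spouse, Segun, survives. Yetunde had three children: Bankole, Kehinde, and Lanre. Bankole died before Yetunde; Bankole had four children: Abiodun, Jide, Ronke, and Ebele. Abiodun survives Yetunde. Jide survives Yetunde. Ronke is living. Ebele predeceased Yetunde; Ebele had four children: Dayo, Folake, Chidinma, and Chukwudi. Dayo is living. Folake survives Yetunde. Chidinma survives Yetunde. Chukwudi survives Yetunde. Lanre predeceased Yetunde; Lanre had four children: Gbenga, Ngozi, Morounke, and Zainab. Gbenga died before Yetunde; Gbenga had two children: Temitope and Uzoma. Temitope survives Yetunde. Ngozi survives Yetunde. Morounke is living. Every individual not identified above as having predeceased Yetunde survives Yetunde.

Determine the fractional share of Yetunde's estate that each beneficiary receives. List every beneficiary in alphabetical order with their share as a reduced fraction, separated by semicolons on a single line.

Abiodun 5/96; Chidinma 5/384; Chukwudi 5/384; Dayo 5/384; Folake 5/384; Jide 5/96; Kehinde 5/24; Morounke 5/96; Ngozi 5/96; Ronke 5/96; Segun 3/8; Temitope 5/192; Uzoma 5/192; Zainab 5/96

Segun, as surviving spouse, takes 3/8.
The remaining 5/8 passes to Yetunde's descendants per stirpes.
The 5/8 is divided into 3 equal shares of 5/24 among Bankole, Kehinde, Lanre.
Bankole predeceased; the 5/24 allotted to Bankole's branch passes to Bankole's issue by representation.
The 5/24 is divided into 4 equal shares of 5/96 among Abiodun, Jide, Ronke, Ebele.
Abiodun is living and takes 5/96.
Jide is living and takes 5/96.
Ronke is living and takes 5/96.
Ebele predeceased; the 5/96 allotted to Ebele's branch passes to Ebele's issue by representation.
The 5/96 is divided into 4 equal shares of 5/384 among Dayo, Folake, Chidinma, Chukwudi.
Dayo is living and takes 5/384.
Folake is living and takes 5/384.
Chidinma is living and takes 5/384.
Chukwudi is living and takes 5/384.
Kehinde is living and takes 5/24.
Lanre predeceased; the 5/24 allotted to Lanre's branch passes to Lanre's issue by representation.
The 5/24 is divided into 4 equal shares of 5/96 among Gbenga, Ngozi, Morounke, Zainab.
Gbenga predeceased; the 5/96 allotted to Gbenga's branch passes to Gbenga's issue by representation.
The 5/96 is divided into 2 equal shares of 5/192 among Temitope, Uzoma.
Temitope is living and takes 5/192.
Uzoma is living and takes 5/192.
Ngozi is living and takes 5/96.
Morounke is living and takes 5/96.
Zainab is living and takes 5/96.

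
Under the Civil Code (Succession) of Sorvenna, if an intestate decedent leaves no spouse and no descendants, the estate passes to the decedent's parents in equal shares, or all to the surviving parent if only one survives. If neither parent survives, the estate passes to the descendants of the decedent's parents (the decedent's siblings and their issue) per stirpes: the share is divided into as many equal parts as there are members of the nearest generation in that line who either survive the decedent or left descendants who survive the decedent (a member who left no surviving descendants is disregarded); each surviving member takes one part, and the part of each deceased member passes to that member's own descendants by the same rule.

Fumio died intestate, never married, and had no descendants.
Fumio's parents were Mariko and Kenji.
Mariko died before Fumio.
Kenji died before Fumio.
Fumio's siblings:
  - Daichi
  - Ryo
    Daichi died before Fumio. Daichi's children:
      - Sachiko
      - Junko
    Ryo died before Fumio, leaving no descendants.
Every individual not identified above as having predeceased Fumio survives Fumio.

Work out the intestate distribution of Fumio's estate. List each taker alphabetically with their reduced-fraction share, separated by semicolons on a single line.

Junko 1/2; Sachiko 1/2

Neither parent survives and there are no descendants, so the estate passes to Fumio's siblings and their issue per stirpes.
Ryo left no surviving issue, so that branch lapses and is disregarded.
Daichi's line is the sole branch at this level, so the full 1 passes to Daichi's issue by representation.
The estate is divided into 2 equal shares of 1/2 among Sachiko, Junko.
Sachiko is living and takes 1/2.
Junko is living and takes 1/2.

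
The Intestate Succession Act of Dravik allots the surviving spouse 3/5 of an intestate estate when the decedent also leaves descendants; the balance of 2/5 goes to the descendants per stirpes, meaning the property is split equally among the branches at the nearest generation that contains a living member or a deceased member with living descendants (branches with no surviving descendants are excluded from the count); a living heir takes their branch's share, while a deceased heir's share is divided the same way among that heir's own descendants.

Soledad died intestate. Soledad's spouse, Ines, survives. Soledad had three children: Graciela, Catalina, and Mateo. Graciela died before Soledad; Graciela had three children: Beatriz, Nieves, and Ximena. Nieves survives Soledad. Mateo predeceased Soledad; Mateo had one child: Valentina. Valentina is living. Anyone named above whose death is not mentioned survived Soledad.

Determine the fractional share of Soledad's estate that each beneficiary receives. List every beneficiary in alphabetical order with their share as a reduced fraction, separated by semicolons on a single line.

Beatriz 2/45; Catalina 2/15; Ines 3/5; Nieves 2/45; Valentina 2/15; Ximena 2/45

Ines, as surviving spouse, takes 3/5.
The remaining 2/5 passes to Soledad's descendants per stirpes.
The 2/5 is divided into 3 equal shares of 2/15 among Graciela, Catalina, Mateo.
Graciela predeceased; the 2/15 allotted to Graciela's branch passes to Graciela's issue by representation.
The 2/15 is divided into 3 equal shares of 2/45 among Beatriz, Nieves, Ximena.
Beatriz is living and takes 2/45.
Nieves is living and takes 2/45.
Ximena is living and takes 2/45.
Catalina is living and takes 2/15.
Mateo predeceased; the 2/15 allotted to Mateo's branch passes to Mateo's issue by representation.
Valentina is the sole taker at this level and receives the full 2/15.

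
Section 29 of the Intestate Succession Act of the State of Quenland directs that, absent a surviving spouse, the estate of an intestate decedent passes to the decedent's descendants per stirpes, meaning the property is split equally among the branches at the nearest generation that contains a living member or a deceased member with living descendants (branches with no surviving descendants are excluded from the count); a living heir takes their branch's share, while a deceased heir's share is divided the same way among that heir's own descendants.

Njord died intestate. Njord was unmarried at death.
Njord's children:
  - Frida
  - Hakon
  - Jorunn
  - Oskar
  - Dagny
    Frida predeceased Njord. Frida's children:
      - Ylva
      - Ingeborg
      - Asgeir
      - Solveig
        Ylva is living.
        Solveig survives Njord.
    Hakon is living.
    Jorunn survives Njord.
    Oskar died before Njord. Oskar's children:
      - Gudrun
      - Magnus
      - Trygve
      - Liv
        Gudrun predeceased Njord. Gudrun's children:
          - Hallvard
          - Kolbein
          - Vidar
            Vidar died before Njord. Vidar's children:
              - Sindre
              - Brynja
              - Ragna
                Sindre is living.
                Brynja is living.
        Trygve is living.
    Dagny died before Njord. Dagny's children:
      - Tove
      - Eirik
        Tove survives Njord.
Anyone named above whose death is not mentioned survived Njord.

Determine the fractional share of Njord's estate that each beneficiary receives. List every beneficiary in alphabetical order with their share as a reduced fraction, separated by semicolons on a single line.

There is no surviving spouse, so the entire estate passes to Njord's descendants per stirpes.
The estate is divided into 5 equal shares of 1/5 among Frida, Hakon, Jorunn, Oskar, Dagny.
Frida predeceased; the 1/5 allotted to Frida's branch passes to Frida's issue by representation.
The 1/5 is divided into 4 equal shares of 1/20 among Ylva, Ingeborg, Asgeir, Solveig.
Ylva is living and takes 1/20.
Ingeborg is living and takes 1/20.
Asgeir is living and takes 1/20.
Solveig is living and takes 1/20.
Hakon is living and takes 1/5.
Jorunn is living and takes 1/5.
Oskar predeceased; the 1/5 allotted to Oskar's branch passes to Oskar's issue by representation.
The 1/5 is divided into 4 equal shares of 1/20 among Gudrun, Magnus, Trygve, Liv.
Gudrun predeceased; the 1/20 allotted to Gudrun's branch passes to Gudrun's issue by representation.
The 1/20 is divided into 3 equal shares of 1/60 among Hallvard, Kolbein, Vidar.
Hallvard is living and takes 1/60.
Kolbein is living and takes 1/60.
Vidar predeceased; the 1/60 allotted to Vidar's branch passes to Vidar's issue by representation.
The 1/60 is divided into 3 equal shares of 1/180 among Sindre, Brynja, Ragna.
Sindre is living and takes 1/180.
Brynja is living and takes 1/180.
Ragna is living and takes 1/180.
Magnus is living and takes 1/20.
Trygve is living and takes 1/20.
Liv is living and takes 1/20.
Dagny predeceased; the 1/5 allotted to Dagny's branch passes to Dagny's issue by representation.
The 1/5 is divided into 2 equal shares of 1/10 among Tove, Eirik.
Tove is living and takes 1/10.
Eirik is living and takes 1/10.

Asgeir 1/20; Brynja 1/180; Eirik 1/10; Hakon 1/5; Hallvard 1/60; Ingeborg 1/20; Jorunn 1/5; Kolbein 1/60; Liv 1/20; Magnus 1/20; Ragna 1/180; Sindre 1/180; Solveig 1/20; Tove 1/10; Trygve 1/20; Ylva 1/20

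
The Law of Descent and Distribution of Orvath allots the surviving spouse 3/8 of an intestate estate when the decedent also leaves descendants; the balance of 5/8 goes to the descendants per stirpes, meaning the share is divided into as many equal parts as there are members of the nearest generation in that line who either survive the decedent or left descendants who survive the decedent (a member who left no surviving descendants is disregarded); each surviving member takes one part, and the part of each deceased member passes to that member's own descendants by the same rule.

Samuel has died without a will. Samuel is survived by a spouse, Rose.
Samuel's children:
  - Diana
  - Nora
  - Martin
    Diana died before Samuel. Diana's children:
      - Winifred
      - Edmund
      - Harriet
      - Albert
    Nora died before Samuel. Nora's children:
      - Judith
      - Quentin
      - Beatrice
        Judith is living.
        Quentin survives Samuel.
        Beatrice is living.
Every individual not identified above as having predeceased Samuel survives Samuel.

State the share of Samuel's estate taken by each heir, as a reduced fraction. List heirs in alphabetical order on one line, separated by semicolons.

Albert 5/96; Beatrice 5/72; Edmund 5/96; Harriet 5/96; Judith 5/72; Martin 5/24; Quentin 5/72; Rose 3/8; Winifred 5/96

Rose, as surviving spouse, takes 3/8.
The remaining 5/8 passes to Samuel's descendants per stirpes.
The 5/8 is divided into 3 equal shares of 5/24 among Diana, Nora, Martin.
Diana predeceased; the 5/24 allotted to Diana's branch passes to Diana's issue by representation.
The 5/24 is divided into 4 equal shares of 5/96 among Winifred, Edmund, Harriet, Albert.
Winifred is living and takes 5/96.
Edmund is living and takes 5/96.
Harriet is living and takes 5/96.
Albert is living and takes 5/96.
Nora predeceased; the 5/24 allotted to Nora's branch passes to Nora's issue by representation.
The 5/24 is divided into 3 equal shares of 5/72 among Judith, Quentin, Beatrice.
Judith is living and takes 5/72.
Quentin is living and takes 5/72.
Beatrice is living and takes 5/72.
Martin is living and takes 5/24.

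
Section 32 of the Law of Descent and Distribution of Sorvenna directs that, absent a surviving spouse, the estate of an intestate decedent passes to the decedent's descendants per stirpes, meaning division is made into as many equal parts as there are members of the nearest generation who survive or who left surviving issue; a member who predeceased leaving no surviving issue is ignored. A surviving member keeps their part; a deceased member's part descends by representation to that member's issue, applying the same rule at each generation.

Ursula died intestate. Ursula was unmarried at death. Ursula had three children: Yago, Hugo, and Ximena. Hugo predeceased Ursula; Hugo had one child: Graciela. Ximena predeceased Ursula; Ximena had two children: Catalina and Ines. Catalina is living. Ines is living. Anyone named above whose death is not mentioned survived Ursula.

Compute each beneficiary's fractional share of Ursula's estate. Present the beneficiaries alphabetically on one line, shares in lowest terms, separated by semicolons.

There is no surviving spouse, so the entire estate passes to Ursula's descendants per stirpes.
The estate is divided into 3 equal shares of 1/3 among Yago, Hugo, Ximena.
Yago is living and takes 1/3.
Hugo predeceased; the 1/3 allotted to Hugo's branch passes to Hugo's issue by representation.
Graciela is the sole taker at this level and receives the full 1/3.
Ximena predeceased; the 1/3 allotted to Ximena's branch passes to Ximena's issue by representation.
The 1/3 is divided into 2 equal shares of 1/6 among Catalina, Ines.
Catalina is living and takes 1/6.
Ines is living and takes 1/6.

Catalina 1/6; Graciela 1/3; Ines 1/6; Yago 1/3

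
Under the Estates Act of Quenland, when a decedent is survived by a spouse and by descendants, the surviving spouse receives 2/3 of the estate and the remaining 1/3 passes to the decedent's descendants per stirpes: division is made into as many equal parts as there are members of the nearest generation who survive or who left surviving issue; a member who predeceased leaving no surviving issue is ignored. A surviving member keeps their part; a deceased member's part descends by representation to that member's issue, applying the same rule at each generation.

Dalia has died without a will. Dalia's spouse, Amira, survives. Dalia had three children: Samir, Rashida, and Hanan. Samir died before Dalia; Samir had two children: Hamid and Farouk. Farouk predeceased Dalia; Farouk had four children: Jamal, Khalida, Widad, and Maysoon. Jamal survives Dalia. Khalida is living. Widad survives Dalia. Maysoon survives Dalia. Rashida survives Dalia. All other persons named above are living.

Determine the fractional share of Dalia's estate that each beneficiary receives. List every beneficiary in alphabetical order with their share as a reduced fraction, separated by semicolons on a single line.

Amira 2/3; Hamid 1/18; Hanan 1/9; Jamal 1/72; Khalida 1/72; Maysoon 1/72; Rashida 1/9; Widad 1/72

Amira, as surviving spouse, takes 2/3.
The remaining 1/3 passes to Dalia's descendants per stirpes.
The 1/3 is divided into 3 equal shares of 1/9 among Samir, Rashida, Hanan.
Samir predeceased; the 1/9 allotted to Samir's branch passes to Samir's issue by representation.
The 1/9 is divided into 2 equal shares of 1/18 among Hamid, Farouk.
Hamid is living and takes 1/18.
Farouk predeceased; the 1/18 allotted to Farouk's branch passes to Farouk's issue by representation.
The 1/18 is divided into 4 equal shares of 1/72 among Jamal, Khalida, Widad, Maysoon.
Jamal is living and takes 1/72.
Khalida is living and takes 1/72.
Widad is living and takes 1/72.
Maysoon is living and takes 1/72.
Rashida is living and takes 1/9.
Hanan is living and takes 1/9.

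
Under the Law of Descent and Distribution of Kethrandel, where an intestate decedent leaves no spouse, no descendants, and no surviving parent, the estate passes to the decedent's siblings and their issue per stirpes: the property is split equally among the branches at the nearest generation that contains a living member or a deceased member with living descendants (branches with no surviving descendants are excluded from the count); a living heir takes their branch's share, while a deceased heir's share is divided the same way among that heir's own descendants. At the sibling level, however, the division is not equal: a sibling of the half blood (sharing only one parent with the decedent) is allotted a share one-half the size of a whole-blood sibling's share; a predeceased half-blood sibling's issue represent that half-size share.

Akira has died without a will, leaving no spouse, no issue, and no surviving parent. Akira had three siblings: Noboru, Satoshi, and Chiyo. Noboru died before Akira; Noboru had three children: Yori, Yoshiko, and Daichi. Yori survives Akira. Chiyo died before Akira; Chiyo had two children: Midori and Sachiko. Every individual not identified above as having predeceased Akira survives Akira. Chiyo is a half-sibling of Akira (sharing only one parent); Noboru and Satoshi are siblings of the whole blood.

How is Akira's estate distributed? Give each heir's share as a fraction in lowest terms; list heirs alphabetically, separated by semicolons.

Daichi 2/15; Midori 1/10; Sachiko 1/10; Satoshi 2/5; Yori 2/15; Yoshiko 2/15

No spouse, descendants, or parent survives, so the estate passes to Akira's siblings per stirpes.
Half-blood siblings count for one-half the weight of whole-blood siblings at the initial division.
Dividing 1 in proportion to weights (total weight 5/2): Noboru (weight 1) → 2/5; Satoshi (weight 1) → 2/5; Chiyo (weight 1/2) → 1/5.
Noboru predeceased; the 2/5 allotted to Noboru's branch passes to Noboru's issue by representation.
The 2/5 is divided into 3 equal shares of 2/15 among Yori, Yoshiko, Daichi.
Yori is living and takes 2/15.
Yoshiko is living and takes 2/15.
Daichi is living and takes 2/15.
Satoshi is living and takes 2/5.
Chiyo predeceased; the 1/5 allotted to Chiyo's branch passes to Chiyo's issue by representation.
The 1/5 is divided into 2 equal shares of 1/10 among Midori, Sachiko.
Midori is living and takes 1/10.
Sachiko is living and takes 1/10.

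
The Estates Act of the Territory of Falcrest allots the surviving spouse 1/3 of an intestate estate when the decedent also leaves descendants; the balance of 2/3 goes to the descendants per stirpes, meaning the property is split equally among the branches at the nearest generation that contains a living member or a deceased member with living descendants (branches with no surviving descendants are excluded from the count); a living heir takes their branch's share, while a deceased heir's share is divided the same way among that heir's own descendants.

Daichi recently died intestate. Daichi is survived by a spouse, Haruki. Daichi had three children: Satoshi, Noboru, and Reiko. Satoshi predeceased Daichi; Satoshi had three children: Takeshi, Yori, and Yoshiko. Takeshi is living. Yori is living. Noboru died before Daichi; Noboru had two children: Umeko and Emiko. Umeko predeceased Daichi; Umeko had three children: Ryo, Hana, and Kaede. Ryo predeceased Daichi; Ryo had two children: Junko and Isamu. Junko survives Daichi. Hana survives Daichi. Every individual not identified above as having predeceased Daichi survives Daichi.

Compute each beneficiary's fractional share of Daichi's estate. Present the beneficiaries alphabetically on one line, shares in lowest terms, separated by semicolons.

Haruki, as surviving spouse, takes 1/3.
The remaining 2/3 passes to Daichi's descendants per stirpes.
The 2/3 is divided into 3 equal shares of 2/9 among Satoshi, Noboru, Reiko.
Satoshi predeceased; the 2/9 allotted to Satoshi's branch passes to Satoshi's issue by representation.
The 2/9 is divided into 3 equal shares of 2/27 among Takeshi, Yori, Yoshiko.
Takeshi is living and takes 2/27.
Yori is living and takes 2/27.
Yoshiko is living and takes 2/27.
Noboru predeceased; the 2/9 allotted to Noboru's branch passes to Noboru's issue by representation.
The 2/9 is divided into 2 equal shares of 1/9 among Umeko, Emiko.
Umeko predeceased; the 1/9 allotted to Umeko's branch passes to Umeko's issue by representation.
The 1/9 is divided into 3 equal shares of 1/27 among Ryo, Hana, Kaede.
Ryo predeceased; the 1/27 allotted to Ryo's branch passes to Ryo's issue by representation.
The 1/27 is divided into 2 equal shares of 1/54 among Junko, Isamu.
Junko is living and takes 1/54.
Isamu is living and takes 1/54.
Hana is living and takes 1/27.
Kaede is living and takes 1/27.
Emiko is living and takes 1/9.
Reiko is living and takes 2/9.

Emiko 1/9; Hana 1/27; Haruki 1/3; Isamu 1/54; Junko 1/54; Kaede 1/27; Reiko 2/9; Takeshi 2/27; Yori 2/27; Yoshiko 2/27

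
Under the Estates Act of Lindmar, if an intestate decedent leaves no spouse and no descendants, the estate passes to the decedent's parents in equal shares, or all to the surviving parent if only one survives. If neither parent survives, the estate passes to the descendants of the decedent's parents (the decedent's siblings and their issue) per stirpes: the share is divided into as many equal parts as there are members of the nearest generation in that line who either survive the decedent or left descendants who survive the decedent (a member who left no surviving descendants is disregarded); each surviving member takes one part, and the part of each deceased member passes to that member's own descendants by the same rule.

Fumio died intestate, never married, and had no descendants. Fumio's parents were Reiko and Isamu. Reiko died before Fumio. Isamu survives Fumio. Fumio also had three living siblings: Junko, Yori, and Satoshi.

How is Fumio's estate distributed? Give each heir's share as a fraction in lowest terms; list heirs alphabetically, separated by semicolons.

Only one parent, Isamu, survives, so Isamu takes the entire estate. The siblings take nothing because a surviving parent has priority.

Isamu 1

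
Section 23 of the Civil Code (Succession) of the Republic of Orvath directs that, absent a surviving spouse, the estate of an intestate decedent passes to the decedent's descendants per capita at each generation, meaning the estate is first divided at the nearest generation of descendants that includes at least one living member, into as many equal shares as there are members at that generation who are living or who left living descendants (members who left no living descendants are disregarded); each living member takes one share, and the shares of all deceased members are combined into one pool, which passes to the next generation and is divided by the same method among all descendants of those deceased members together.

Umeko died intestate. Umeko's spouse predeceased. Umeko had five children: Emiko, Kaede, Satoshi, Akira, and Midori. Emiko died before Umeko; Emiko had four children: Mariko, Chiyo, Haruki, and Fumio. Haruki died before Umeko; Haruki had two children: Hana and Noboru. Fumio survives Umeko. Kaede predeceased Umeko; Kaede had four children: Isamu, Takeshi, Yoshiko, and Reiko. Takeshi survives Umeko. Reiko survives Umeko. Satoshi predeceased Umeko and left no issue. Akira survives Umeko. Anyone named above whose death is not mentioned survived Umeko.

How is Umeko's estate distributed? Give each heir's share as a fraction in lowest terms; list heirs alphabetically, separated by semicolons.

Akira 1/4; Chiyo 1/16; Fumio 1/16; Hana 1/32; Isamu 1/16; Mariko 1/16; Midori 1/4; Noboru 1/32; Reiko 1/16; Takeshi 1/16; Yoshiko 1/16

There is no surviving spouse, so the entire estate passes to Umeko's descendants per capita at each generation.
At generation 1 (Emiko, Kaede, Akira, Midori) there are 4 shares of (1)/4 = 1/4 each.
Living: Akira and Midori — each takes 1/4.
Deceased: Emiko and Kaede. Their combined 1/2 is pooled and carried to generation 2.
At generation 2 (Mariko, Chiyo, Haruki, Fumio, Isamu, Takeshi, Yoshiko, Reiko) there are 8 shares of (1/2)/8 = 1/16 each.
Living: Mariko, Chiyo, Fumio, Isamu, Takeshi, Yoshiko, and Reiko — each takes 1/16.
Deceased: Haruki. That 1/16 share is carried to generation 3.
At generation 3 (Hana, Noboru) there are 2 shares of (1/16)/2 = 1/32 each.
Living: Hana and Noboru — each takes 1/32.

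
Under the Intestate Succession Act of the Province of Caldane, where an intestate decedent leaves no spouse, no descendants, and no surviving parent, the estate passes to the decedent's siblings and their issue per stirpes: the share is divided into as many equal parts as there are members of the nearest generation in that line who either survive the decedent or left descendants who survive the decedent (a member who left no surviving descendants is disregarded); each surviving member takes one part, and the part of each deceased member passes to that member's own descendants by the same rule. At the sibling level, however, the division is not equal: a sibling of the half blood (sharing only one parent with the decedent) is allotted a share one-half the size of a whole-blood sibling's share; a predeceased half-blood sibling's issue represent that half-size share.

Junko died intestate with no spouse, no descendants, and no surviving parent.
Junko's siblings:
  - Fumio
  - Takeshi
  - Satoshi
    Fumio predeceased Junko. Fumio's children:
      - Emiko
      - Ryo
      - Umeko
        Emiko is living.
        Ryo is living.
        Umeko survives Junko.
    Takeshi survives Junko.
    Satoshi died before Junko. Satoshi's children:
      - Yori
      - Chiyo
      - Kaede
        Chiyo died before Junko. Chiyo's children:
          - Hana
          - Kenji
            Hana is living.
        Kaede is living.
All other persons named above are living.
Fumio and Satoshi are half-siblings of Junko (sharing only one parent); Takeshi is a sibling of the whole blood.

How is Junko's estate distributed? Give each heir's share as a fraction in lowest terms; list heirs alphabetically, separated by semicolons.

Emiko 1/12; Hana 1/24; Kaede 1/12; Kenji 1/24; Ryo 1/12; Takeshi 1/2; Umeko 1/12; Yori 1/12

No spouse, descendants, or parent survives, so the estate passes to Junko's siblings per stirpes.
Half-blood siblings count for one-half the weight of whole-blood siblings at the initial division.
Dividing 1 in proportion to weights (total weight 2): Fumio (weight 1/2) → 1/4; Takeshi (weight 1) → 1/2; Satoshi (weight 1/2) → 1/4.
Fumio predeceased; the 1/4 allotted to Fumio's branch passes to Fumio's issue by representation.
The 1/4 is divided into 3 equal shares of 1/12 among Emiko, Ryo, Umeko.
Emiko is living and takes 1/12.
Ryo is living and takes 1/12.
Umeko is living and takes 1/12.
Takeshi is living and takes 1/2.
Satoshi predeceased; the 1/4 allotted to Satoshi's branch passes to Satoshi's issue by representation.
The 1/4 is divided into 3 equal shares of 1/12 among Yori, Chiyo, Kaede.
Yori is living and takes 1/12.
Chiyo predeceased; the 1/12 allotted to Chiyo's branch passes to Chiyo's issue by representation.
The 1/12 is divided into 2 equal shares of 1/24 among Hana, Kenji.
Hana is living and takes 1/24.
Kenji is living and takes 1/24.
Kaede is living and takes 1/12.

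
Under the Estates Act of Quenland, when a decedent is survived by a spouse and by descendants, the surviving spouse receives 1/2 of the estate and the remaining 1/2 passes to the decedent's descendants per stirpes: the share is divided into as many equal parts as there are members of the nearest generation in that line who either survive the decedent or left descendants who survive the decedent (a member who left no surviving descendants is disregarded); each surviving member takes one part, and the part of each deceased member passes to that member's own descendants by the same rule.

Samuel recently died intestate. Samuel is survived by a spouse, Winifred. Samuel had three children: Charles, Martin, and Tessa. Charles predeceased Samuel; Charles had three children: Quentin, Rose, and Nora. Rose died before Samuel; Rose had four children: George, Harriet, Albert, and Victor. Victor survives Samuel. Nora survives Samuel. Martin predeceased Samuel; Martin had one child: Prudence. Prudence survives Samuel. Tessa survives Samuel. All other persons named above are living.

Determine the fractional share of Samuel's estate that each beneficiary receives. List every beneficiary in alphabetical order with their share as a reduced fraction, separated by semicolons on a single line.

Albert 1/72; George 1/72; Harriet 1/72; Nora 1/18; Prudence 1/6; Quentin 1/18; Tessa 1/6; Victor 1/72; Winifred 1/2

Winifred, as surviving spouse, takes 1/2.
The remaining 1/2 passes to Samuel's descendants per stirpes.
The 1/2 is divided into 3 equal shares of 1/6 among Charles, Martin, Tessa.
Charles predeceased; the 1/6 allotted to Charles's branch passes to Charles's issue by representation.
The 1/6 is divided into 3 equal shares of 1/18 among Quentin, Rose, Nora.
Quentin is living and takes 1/18.
Rose predeceased; the 1/18 allotted to Rose's branch passes to Rose's issue by representation.
The 1/18 is divided into 4 equal shares of 1/72 among George, Harriet, Albert, Victor.
George is living and takes 1/72.
Harriet is living and takes 1/72.
Albert is living and takes 1/72.
Victor is living and takes 1/72.
Nora is living and takes 1/18.
Martin predeceased; the 1/6 allotted to Martin's branch passes to Martin's issue by representation.
Prudence is the sole taker at this level and receives the full 1/6.
Tessa is living and takes 1/6.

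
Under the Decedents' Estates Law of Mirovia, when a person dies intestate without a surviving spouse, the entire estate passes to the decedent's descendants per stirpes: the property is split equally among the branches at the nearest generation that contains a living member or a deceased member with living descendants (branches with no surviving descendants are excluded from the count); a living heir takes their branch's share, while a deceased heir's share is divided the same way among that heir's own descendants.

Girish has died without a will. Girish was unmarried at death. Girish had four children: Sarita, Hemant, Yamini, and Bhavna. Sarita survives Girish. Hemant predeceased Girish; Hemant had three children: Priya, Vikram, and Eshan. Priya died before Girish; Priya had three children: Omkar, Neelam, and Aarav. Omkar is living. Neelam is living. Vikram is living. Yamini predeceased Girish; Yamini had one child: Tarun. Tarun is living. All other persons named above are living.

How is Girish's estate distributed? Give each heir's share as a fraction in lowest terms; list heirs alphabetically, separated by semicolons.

There is no surviving spouse, so the entire estate passes to Girish's descendants per stirpes.
The estate is divided into 4 equal shares of 1/4 among Sarita, Hemant, Yamini, Bhavna.
Sarita is living and takes 1/4.
Hemant predeceased; the 1/4 allotted to Hemant's branch passes to Hemant's issue by representation.
The 1/4 is divided into 3 equal shares of 1/12 among Priya, Vikram, Eshan.
Priya predeceased; the 1/12 allotted to Priya's branch passes to Priya's issue by representation.
The 1/12 is divided into 3 equal shares of 1/36 among Omkar, Neelam, Aarav.
Omkar is living and takes 1/36.
Neelam is living and takes 1/36.
Aarav is living and takes 1/36.
Vikram is living and takes 1/12.
Eshan is living and takes 1/12.
Yamini predeceased; the 1/4 allotted to Yamini's branch passes to Yamini's issue by representation.
Tarun is the sole taker at this level and receives the full 1/4.
Bhavna is living and takes 1/4.

Aarav 1/36; Bhavna 1/4; Eshan 1/12; Neelam 1/36; Omkar 1/36; Sarita 1/4; Tarun 1/4; Vikram 1/12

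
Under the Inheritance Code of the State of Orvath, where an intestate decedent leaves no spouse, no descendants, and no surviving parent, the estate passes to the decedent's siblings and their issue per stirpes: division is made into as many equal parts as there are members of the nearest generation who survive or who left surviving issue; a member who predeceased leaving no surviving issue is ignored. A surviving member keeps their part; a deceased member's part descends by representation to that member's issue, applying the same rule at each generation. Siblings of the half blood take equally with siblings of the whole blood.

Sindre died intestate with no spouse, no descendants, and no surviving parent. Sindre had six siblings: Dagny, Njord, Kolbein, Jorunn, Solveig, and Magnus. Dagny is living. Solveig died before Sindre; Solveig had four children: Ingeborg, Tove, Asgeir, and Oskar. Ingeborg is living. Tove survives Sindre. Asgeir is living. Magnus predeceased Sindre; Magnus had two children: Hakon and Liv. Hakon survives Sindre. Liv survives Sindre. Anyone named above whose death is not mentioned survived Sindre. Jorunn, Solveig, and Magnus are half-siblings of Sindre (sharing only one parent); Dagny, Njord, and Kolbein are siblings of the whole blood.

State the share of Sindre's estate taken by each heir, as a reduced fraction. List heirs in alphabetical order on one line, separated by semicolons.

Asgeir 1/24; Dagny 1/6; Hakon 1/12; Ingeborg 1/24; Jorunn 1/6; Kolbein 1/6; Liv 1/12; Njord 1/6; Oskar 1/24; Tove 1/24

No spouse, descendants, or parent survives, so the estate passes to Sindre's siblings per stirpes.
Half-blood and whole-blood siblings take equally under the stated rule.
The estate is divided into 6 equal shares of 1/6 among Dagny, Njord, Kolbein, Jorunn, Solveig, Magnus.
Dagny is living and takes 1/6.
Njord is living and takes 1/6.
Kolbein is living and takes 1/6.
Jorunn is living and takes 1/6.
Solveig predeceased; the 1/6 allotted to Solveig's branch passes to Solveig's issue by representation.
The 1/6 is divided into 4 equal shares of 1/24 among Ingeborg, Tove, Asgeir, Oskar.
Ingeborg is living and takes 1/24.
Tove is living and takes 1/24.
Asgeir is living and takes 1/24.
Oskar is living and takes 1/24.
Magnus predeceased; the 1/6 allotted to Magnus's branch passes to Magnus's issue by representation.
The 1/6 is divided into 2 equal shares of 1/12 among Hakon, Liv.
Hakon is living and takes 1/12.
Liv is living and takes 1/12.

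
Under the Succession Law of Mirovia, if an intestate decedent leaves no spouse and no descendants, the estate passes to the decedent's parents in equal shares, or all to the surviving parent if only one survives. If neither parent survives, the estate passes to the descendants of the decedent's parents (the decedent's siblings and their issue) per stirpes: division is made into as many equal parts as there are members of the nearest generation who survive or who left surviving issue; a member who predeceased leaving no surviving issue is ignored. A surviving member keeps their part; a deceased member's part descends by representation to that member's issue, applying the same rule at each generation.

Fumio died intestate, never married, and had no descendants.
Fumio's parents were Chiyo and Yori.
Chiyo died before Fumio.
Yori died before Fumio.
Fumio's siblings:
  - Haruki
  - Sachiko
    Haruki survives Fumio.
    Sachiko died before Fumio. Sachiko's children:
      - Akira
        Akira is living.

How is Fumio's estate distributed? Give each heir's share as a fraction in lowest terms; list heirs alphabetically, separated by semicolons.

Neither parent survives and there are no descendants, so the estate passes to Fumio's siblings and their issue per stirpes.
The estate is divided into 2 equal shares of 1/2 among Haruki, Sachiko.
Haruki is living and takes 1/2.
Sachiko predeceased; the 1/2 allotted to Sachiko's branch passes to Sachiko's issue by representation.
Akira is the sole taker at this level and receives the full 1/2.

Akira 1/2; Haruki 1/2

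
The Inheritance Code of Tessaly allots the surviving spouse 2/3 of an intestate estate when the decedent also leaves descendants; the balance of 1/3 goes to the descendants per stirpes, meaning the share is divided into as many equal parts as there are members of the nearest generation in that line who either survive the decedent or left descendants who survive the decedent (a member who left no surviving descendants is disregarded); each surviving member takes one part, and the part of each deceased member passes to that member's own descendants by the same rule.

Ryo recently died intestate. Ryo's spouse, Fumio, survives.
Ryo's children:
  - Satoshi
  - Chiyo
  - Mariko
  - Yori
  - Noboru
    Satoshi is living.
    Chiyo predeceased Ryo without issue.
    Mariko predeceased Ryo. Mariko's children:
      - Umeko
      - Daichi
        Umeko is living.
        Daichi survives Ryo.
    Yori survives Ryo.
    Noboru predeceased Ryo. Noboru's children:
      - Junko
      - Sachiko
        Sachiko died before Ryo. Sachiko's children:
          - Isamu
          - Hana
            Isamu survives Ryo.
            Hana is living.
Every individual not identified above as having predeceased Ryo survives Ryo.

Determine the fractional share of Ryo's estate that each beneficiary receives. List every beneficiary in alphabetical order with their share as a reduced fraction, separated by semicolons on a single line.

Daichi 1/24; Fumio 2/3; Hana 1/48; Isamu 1/48; Junko 1/24; Satoshi 1/12; Umeko 1/24; Yori 1/12

Fumio, as surviving spouse, takes 2/3.
The remaining 1/3 passes to Ryo's descendants per stirpes.
Chiyo left no surviving issue, so that branch lapses and is disregarded.
The 1/3 is divided into 4 equal shares of 1/12 among Satoshi, Mariko, Yori, Noboru.
Satoshi is living and takes 1/12.
Mariko predeceased; the 1/12 allotted to Mariko's branch passes to Mariko's issue by representation.
The 1/12 is divided into 2 equal shares of 1/24 among Umeko, Daichi.
Umeko is living and takes 1/24.
Daichi is living and takes 1/24.
Yori is living and takes 1/12.
Noboru predeceased; the 1/12 allotted to Noboru's branch passes to Noboru's issue by representation.
The 1/12 is divided into 2 equal shares of 1/24 among Junko, Sachiko.
Junko is living and takes 1/24.
Sachiko predeceased; the 1/24 allotted to Sachiko's branch passes to Sachiko's issue by representation.
The 1/24 is divided into 2 equal shares of 1/48 among Isamu, Hana.
Isamu is living and takes 1/48.
Hana is living and takes 1/48.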